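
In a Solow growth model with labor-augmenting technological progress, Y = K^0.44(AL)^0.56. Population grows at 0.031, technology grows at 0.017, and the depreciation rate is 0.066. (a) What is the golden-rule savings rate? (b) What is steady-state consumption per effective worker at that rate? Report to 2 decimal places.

(a) s_gold = 0.44; (b) c_gold ≈ 1.62

The effective depreciation rate is n + g + δ = 0.031 + 0.017 + 0.066 = 0.114.
For Cobb-Douglas, s_gold equals capital's share: s_gold = 0.44.
At the golden rule the marginal product of capital equals n+g+δ: 0.44·k^(0.44−1) = 0.114. Solving, k_gold = (0.44/0.114)^(1/0.56) ≈ 11.1534.
y_gold = 11.1534^0.44 ≈ 2.8897; c_gold = (1−0.44)·y_gold ≈ 1.6183.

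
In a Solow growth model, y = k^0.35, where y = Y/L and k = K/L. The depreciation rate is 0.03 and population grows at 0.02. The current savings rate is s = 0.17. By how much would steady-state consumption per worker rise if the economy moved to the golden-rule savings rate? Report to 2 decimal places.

Δc ≈ 0.25

Capital per worker breaks even when investment replaces (n + δ)·k; here n + δ = 0.05.
Current steady state (s = 0.17): k* = (0.17/0.05)^(1/0.65) ≈ 6.5714, y* = 6.5714^0.35 ≈ 1.9328, c* = (1−0.17)·1.9328 ≈ 1.6042.
Golden rule sets MPK = n+δ: 0.35·k^(0.35−1) = 0.05, so k_gold = (0.35/0.05)^(1/0.65) ≈ 19.9596.
y_gold = 19.9596^0.35 ≈ 2.8514, c_gold = y_gold − 0.05·k_gold ≈ 1.8534.
Gain: Δc = 1.8534 − 1.6042 ≈ 0.2492.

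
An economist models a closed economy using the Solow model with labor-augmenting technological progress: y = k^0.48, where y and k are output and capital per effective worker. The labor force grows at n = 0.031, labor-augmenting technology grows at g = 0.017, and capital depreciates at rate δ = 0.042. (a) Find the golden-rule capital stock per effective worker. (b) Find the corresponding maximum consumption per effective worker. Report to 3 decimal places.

(a) k_gold ≈ 25.008; (b) c_gold ≈ 2.438

Capital per effective worker breaks even when investment replaces (n + g + δ)·k; here n + g + δ = 0.09.
Golden rule sets MPK = n+g+δ: 0.48·k^(0.48−1) = 0.09, so k_gold = (0.48/0.09)^(1/0.52) ≈ 25.0077.
y_gold = 25.0077^0.48 ≈ 4.6890; c_gold = y_gold − 0.09·k_gold ≈ 2.4383.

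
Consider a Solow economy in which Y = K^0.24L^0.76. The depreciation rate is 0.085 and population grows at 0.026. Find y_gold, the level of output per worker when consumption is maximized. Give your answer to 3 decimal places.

y_gold ≈ 1.276

Capital per worker breaks even when investment replaces (n + δ)·k; here n + δ = 0.111.
Maximizing c = f(k) − (n+δ)·k gives f'(k) = n+δ, i.e. 0.24·k^(0.24−1) = 0.111, so k_gold = (0.24/0.111)^(1/0.76) ≈ 2.7583.
Output: y_gold = k_gold^0.24 = 2.7583^0.24 ≈ 1.2757.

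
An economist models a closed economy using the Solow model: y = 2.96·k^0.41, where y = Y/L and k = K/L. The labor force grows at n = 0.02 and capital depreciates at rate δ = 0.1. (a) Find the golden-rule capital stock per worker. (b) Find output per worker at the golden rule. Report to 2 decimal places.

n + δ = 0.02 + 0.1 = 0.12.
Maximizing c = f(k) − (n+δ)·k gives f'(k) = n+δ, i.e. 0.41·2.96·k^(0.41−1) = 0.12, so k_gold = (0.41·2.96/0.12)^(1/0.59) ≈ 50.4906.
y_gold = 2.96·50.4906^0.41 ≈ 14.7777.

(a) k_gold ≈ 50.49; (b) y_gold ≈ 14.78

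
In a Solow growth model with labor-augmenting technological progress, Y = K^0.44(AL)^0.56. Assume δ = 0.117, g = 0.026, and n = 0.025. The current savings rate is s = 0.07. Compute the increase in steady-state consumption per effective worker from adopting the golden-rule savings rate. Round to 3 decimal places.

The effective depreciation rate is n + g + δ = 0.025 + 0.026 + 0.117 = 0.168.
Current steady state (s = 0.07): k* = (0.07/0.168)^(1/0.56) ≈ 0.2094, y* = 0.2094^0.44 ≈ 0.5026, c* = (1−0.07)·0.5026 ≈ 0.4675.
At the golden rule the marginal product of capital equals n+g+δ: 0.44·k^(0.44−1) = 0.168. Solving, k_gold = (0.44/0.168)^(1/0.56) ≈ 5.5806.
y_gold = 5.5806^0.44 ≈ 2.1308, c_gold = y_gold − 0.168·k_gold ≈ 1.1932.
Gain: Δc = 1.1932 − 0.4675 ≈ 0.7258.

Δc ≈ 0.726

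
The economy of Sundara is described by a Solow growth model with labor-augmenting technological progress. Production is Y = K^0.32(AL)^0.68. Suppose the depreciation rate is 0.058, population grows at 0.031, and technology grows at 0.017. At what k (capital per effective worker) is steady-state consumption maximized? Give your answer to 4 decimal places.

k_gold ≈ 5.0775

Break-even investment rate: n + g + δ = 0.031 + 0.017 + 0.058 = 0.106.
Golden rule sets MPK = n+g+δ: 0.32·k^(0.32−1) = 0.106, so k_gold = (0.32/0.106)^(1/0.68) ≈ 5.0775.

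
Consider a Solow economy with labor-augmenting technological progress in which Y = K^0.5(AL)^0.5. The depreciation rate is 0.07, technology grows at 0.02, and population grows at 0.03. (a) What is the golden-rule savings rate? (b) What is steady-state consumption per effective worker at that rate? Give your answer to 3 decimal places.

n + g + δ = 0.03 + 0.02 + 0.07 = 0.12.
For Cobb-Douglas, s_gold equals capital's share: s_gold = 0.5.
At the golden rule the marginal product of capital equals n+g+δ: 0.5·k^(0.5−1) = 0.12. Solving, k_gold = (0.5/0.12)^(1/0.5) ≈ 17.3611.
y_gold = 17.3611^0.5 ≈ 4.1667; c_gold = (1−0.5)·y_gold ≈ 2.0833.

(a) s_gold = 0.500; (b) c_gold ≈ 2.083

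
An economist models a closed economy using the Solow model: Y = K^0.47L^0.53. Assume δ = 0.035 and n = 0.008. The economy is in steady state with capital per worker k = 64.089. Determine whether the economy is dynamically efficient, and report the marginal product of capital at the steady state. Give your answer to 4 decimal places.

Capital per worker breaks even when investment replaces (n + δ)·k; here n + δ = 0.043.
MPK = 0.47·k^(0.47−1) = 0.47·64.089^(-0.53) ≈ 0.0518.
MPK > 0.043, so the economy is dynamically efficient (under-saving).

dynamically efficient; MPK ≈ 0.0518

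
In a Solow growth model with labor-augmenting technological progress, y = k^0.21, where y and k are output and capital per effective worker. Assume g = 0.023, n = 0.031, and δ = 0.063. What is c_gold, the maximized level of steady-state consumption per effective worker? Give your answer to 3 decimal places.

c_gold ≈ 0.923

The effective depreciation rate is n + g + δ = 0.031 + 0.023 + 0.063 = 0.117.
Setting f'(k) = n+g+δ gives 0.21·k^(0.21−1) = 0.117, hence k_gold = (0.21/0.117)^(1/0.79) ≈ 2.0968.
y_gold = 2.0968^0.21 ≈ 1.1682.
c_gold = y_gold − (n+g+δ)·k_gold = 1.1682 − 0.117·2.0968 ≈ 0.9229.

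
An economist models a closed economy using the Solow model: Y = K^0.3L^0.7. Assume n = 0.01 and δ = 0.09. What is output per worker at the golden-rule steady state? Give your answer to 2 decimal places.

n + δ = 0.01 + 0.09 = 0.1.
At the golden rule the marginal product of capital equals n+δ: 0.3·k^(0.3−1) = 0.1. Solving, k_gold = (0.3/0.1)^(1/0.7) ≈ 4.8040.
Output: y_gold = k_gold^0.3 = 4.8040^0.3 ≈ 1.6013.

y_gold ≈ 1.60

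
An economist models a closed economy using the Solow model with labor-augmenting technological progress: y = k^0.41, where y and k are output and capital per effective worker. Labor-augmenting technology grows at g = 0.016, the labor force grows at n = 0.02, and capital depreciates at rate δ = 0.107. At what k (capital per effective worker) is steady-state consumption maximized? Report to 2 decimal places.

Break-even investment rate: n + g + δ = 0.02 + 0.016 + 0.107 = 0.143.
Maximizing c = f(k) − (n+g+δ)·k gives f'(k) = n+g+δ, i.e. 0.41·k^(0.41−1) = 0.143, so k_gold = (0.41/0.143)^(1/0.59) ≈ 5.9612.

k_gold ≈ 5.96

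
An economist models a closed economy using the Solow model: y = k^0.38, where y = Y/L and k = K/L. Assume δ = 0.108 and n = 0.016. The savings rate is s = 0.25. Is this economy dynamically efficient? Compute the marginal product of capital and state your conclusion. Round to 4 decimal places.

dynamically efficient; MPK ≈ 0.1885

The effective depreciation rate is n + δ = 0.016 + 0.108 = 0.124.
Steady-state k*: s·k^0.38 = 0.124·k gives k* = (0.25/0.124)^(1/0.62) ≈ 3.0986.
MPK = 0.38·3.0986^(-0.62) ≈ 0.1885.
MPK > n+δ = 0.124, so the economy is dynamically efficient (under-saving).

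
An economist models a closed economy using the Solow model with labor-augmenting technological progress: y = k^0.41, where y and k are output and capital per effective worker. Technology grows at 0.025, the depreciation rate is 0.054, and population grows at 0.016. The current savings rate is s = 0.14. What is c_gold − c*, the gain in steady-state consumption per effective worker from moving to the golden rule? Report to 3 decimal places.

Capital per effective worker breaks even when investment replaces (n + g + δ)·k; here n + g + δ = 0.095.
Current steady state (s = 0.14): k* = (0.14/0.095)^(1/0.59) ≈ 1.9294, y* = 1.9294^0.41 ≈ 1.3093, c* = (1−0.14)·1.3093 ≈ 1.1260.
Setting f'(k) = n+g+δ gives 0.41·k^(0.41−1) = 0.095, hence k_gold = (0.41/0.095)^(1/0.59) ≈ 11.9227.
y_gold = 11.9227^0.41 ≈ 2.7626, c_gold = y_gold − 0.095·k_gold ≈ 1.6299.
Gain: Δc = 1.6299 − 1.1260 ≈ 0.5039.

Δc ≈ 0.504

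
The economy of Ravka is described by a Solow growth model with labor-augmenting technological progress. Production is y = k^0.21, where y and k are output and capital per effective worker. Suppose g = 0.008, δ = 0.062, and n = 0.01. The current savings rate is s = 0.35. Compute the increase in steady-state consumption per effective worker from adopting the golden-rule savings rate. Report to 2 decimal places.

Break-even investment rate: n + g + δ = 0.01 + 0.008 + 0.062 = 0.08.
Current steady state (s = 0.35): k* = (0.35/0.08)^(1/0.79) ≈ 6.4769, y* = 6.4769^0.21 ≈ 1.4804, c* = (1−0.35)·1.4804 ≈ 0.9623.
Setting f'(k) = n+g+δ gives 0.21·k^(0.21−1) = 0.08, hence k_gold = (0.21/0.08)^(1/0.79) ≈ 3.3927.
y_gold = 3.3927^0.21 ≈ 1.2925, c_gold = y_gold − 0.08·k_gold ≈ 1.0210.
Gain: Δc = 1.0210 − 0.9623 ≈ 0.0588.

Δc ≈ 0.06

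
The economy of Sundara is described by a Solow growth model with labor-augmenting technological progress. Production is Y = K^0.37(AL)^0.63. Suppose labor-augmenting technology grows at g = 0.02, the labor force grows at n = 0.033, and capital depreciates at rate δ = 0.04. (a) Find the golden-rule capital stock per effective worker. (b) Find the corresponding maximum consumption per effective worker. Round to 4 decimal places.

(a) k_gold ≈ 8.9523; (b) c_gold ≈ 1.4176

The effective depreciation rate is n + g + δ = 0.033 + 0.02 + 0.04 = 0.093.
Setting f'(k) = n+g+δ gives 0.37·k^(0.37−1) = 0.093, hence k_gold = (0.37/0.093)^(1/0.63) ≈ 8.9523.
y_gold = 8.9523^0.37 ≈ 2.2502; c_gold = y_gold − 0.093·k_gold ≈ 1.4176.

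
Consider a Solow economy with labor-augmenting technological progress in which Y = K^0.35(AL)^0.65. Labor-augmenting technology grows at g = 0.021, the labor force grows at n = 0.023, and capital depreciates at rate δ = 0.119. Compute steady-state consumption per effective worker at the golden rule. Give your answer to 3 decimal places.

The effective depreciation rate is n + g + δ = 0.023 + 0.021 + 0.119 = 0.163.
Maximizing c = f(k) − (n+g+δ)·k gives f'(k) = n+g+δ, i.e. 0.35·k^(0.35−1) = 0.163, so k_gold = (0.35/0.163)^(1/0.65) ≈ 3.2403.
y_gold = 3.2403^0.35 ≈ 1.5091.
c_gold = y_gold − (n+g+δ)·k_gold = 1.5091 − 0.163·3.2403 ≈ 0.9809.

c_gold ≈ 0.981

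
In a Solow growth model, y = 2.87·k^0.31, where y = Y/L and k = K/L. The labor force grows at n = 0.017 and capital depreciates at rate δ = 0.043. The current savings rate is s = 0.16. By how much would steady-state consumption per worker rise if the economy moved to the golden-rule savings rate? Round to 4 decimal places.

Δc ≈ 0.6356

Capital per worker breaks even when investment replaces (n + δ)·k; here n + δ = 0.06.
Current steady state (s = 0.16): k* = (0.16·2.87/0.06)^(1/0.69) ≈ 19.0960, y* = 2.87·19.0960^0.31 ≈ 7.1610, c* = (1−0.16)·7.1610 ≈ 6.0152.
Maximizing c = f(k) − (n+δ)·k gives f'(k) = n+δ, i.e. 0.31·2.87·k^(0.31−1) = 0.06, so k_gold = (0.31·2.87/0.06)^(1/0.69) ≈ 49.8007.
y_gold = 2.87·49.8007^0.31 ≈ 9.6388, c_gold = y_gold − 0.06·k_gold ≈ 6.6508.
Gain: Δc = 6.6508 − 6.0152 ≈ 0.6356.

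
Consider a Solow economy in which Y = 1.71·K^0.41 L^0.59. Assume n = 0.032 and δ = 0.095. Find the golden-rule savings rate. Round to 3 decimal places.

s_gold = 0.410

The effective depreciation rate is n + δ = 0.032 + 0.095 = 0.127.
At the golden rule MPK = n+δ, and in any Cobb-Douglas steady state s = (n+δ)·k/y = MPK·k/y = capital's share 0.41.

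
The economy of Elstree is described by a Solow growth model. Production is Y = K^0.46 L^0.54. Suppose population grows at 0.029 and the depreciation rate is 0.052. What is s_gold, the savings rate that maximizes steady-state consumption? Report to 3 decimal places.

Break-even investment rate: n + δ = 0.029 + 0.052 = 0.081.
At the golden rule MPK = n+δ, and in any Cobb-Douglas steady state s = (n+δ)·k/y = MPK·k/y = capital's share 0.46.

s_gold = 0.460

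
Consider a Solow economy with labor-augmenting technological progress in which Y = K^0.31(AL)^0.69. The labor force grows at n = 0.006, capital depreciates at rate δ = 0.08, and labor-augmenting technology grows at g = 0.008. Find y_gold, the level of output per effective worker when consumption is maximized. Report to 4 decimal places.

Capital per effective worker breaks even when investment replaces (n + g + δ)·k; here n + g + δ = 0.094.
Maximizing c = f(k) − (n+g+δ)·k gives f'(k) = n+g+δ, i.e. 0.31·k^(0.31−1) = 0.094, so k_gold = (0.31/0.094)^(1/0.69) ≈ 5.6372.
Output: y_gold = k_gold^0.31 = 5.6372^0.31 ≈ 1.7093.

y_gold ≈ 1.7093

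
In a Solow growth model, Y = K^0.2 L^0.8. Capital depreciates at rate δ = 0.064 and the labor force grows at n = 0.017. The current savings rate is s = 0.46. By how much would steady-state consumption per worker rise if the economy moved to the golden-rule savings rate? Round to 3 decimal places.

Δc ≈ 0.169

The effective depreciation rate is n + δ = 0.017 + 0.064 = 0.081.
Current steady state (s = 0.46): k* = (0.46/0.081)^(1/0.8) ≈ 8.7668, y* = 8.7668^0.2 ≈ 1.5437, c* = (1−0.46)·1.5437 ≈ 0.8336.
Maximizing c = f(k) − (n+δ)·k gives f'(k) = n+δ, i.e. 0.2·k^(0.2−1) = 0.081, so k_gold = (0.2/0.081)^(1/0.8) ≈ 3.0951.
y_gold = 3.0951^0.2 ≈ 1.2535, c_gold = y_gold − 0.081·k_gold ≈ 1.0028.
Gain: Δc = 1.0028 − 0.8336 ≈ 0.1692.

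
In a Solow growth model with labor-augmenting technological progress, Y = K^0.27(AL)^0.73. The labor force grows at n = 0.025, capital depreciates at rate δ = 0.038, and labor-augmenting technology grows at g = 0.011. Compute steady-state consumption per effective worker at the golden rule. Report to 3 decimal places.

n + g + δ = 0.025 + 0.011 + 0.038 = 0.074.
Maximizing c = f(k) − (n+g+δ)·k gives f'(k) = n+g+δ, i.e. 0.27·k^(0.27−1) = 0.074, so k_gold = (0.27/0.074)^(1/0.73) ≈ 5.8890.
y_gold = 5.8890^0.27 ≈ 1.6140.
c_gold = y_gold − (n+g+δ)·k_gold = 1.6140 − 0.074·5.8890 ≈ 1.1782.

c_gold ≈ 1.178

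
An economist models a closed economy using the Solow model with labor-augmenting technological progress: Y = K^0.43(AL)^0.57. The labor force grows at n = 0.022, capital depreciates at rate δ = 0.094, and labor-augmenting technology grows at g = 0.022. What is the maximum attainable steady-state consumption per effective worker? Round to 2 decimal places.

Break-even investment rate: n + g + δ = 0.022 + 0.022 + 0.094 = 0.138.
Setting f'(k) = n+g+δ gives 0.43·k^(0.43−1) = 0.138, hence k_gold = (0.43/0.138)^(1/0.57) ≈ 7.3442.
y_gold = 7.3442^0.43 ≈ 2.3570.
c_gold = y_gold − (n+g+δ)·k_gold = 2.3570 − 0.138·7.3442 ≈ 1.3435.

c_gold ≈ 1.34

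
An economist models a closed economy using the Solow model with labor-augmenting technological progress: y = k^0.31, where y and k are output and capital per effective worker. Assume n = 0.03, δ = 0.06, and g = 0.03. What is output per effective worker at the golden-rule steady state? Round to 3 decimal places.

Capital per effective worker breaks even when investment replaces (n + g + δ)·k; here n + g + δ = 0.12.
Maximizing c = f(k) − (n+g+δ)·k gives f'(k) = n+g+δ, i.e. 0.31·k^(0.31−1) = 0.12, so k_gold = (0.31/0.12)^(1/0.69) ≈ 3.9570.
Output: y_gold = k_gold^0.31 = 3.9570^0.31 ≈ 1.5317.

y_gold ≈ 1.532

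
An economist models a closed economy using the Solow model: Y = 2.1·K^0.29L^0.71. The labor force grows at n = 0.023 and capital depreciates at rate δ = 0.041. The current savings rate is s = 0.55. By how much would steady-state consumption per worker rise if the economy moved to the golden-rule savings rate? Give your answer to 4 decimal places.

n + δ = 0.023 + 0.041 = 0.064.
Current steady state (s = 0.55): k* = (0.55·2.1/0.064)^(1/0.71) ≈ 58.8275, y* = 2.1·58.8275^0.29 ≈ 6.8454, c* = (1−0.55)·6.8454 ≈ 3.0804.
Maximizing c = f(k) − (n+δ)·k gives f'(k) = n+δ, i.e. 0.29·2.1·k^(0.29−1) = 0.064, so k_gold = (0.29·2.1/0.064)^(1/0.71) ≈ 23.8826.
y_gold = 2.1·23.8826^0.29 ≈ 5.2706, c_gold = y_gold − 0.064·k_gold ≈ 3.7421.
Gain: Δc = 3.7421 − 3.0804 ≈ 0.6617.

Δc ≈ 0.6617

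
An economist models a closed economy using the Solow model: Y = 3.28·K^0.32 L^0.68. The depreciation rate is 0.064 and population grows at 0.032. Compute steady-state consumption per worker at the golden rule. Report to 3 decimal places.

Capital per worker breaks even when investment replaces (n + δ)·k; here n + δ = 0.096.
Setting f'(k) = n+δ gives 0.32·3.28·k^(0.32−1) = 0.096, hence k_gold = (0.32·3.28/0.096)^(1/0.68) ≈ 33.6959.
y_gold = 3.28·33.6959^0.32 ≈ 10.1088.
c_gold = y_gold − (n+δ)·k_gold = 10.1088 − 0.096·33.6959 ≈ 6.8740.

c_gold ≈ 6.874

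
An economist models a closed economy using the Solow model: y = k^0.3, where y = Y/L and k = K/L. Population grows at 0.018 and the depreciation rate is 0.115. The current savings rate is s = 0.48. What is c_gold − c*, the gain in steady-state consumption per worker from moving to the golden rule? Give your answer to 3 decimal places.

Δc ≈ 0.091

Capital per worker breaks even when investment replaces (n + δ)·k; here n + δ = 0.133.
Current steady state (s = 0.48): k* = (0.48/0.133)^(1/0.7) ≈ 6.2556, y* = 6.2556^0.3 ≈ 1.7333, c* = (1−0.48)·1.7333 ≈ 0.9013.
Maximizing c = f(k) − (n+δ)·k gives f'(k) = n+δ, i.e. 0.3·k^(0.3−1) = 0.133, so k_gold = (0.3/0.133)^(1/0.7) ≈ 3.1965.
y_gold = 3.1965^0.3 ≈ 1.4171, c_gold = y_gold − 0.133·k_gold ≈ 0.9920.
Gain: Δc = 0.9920 − 0.9013 ≈ 0.0906.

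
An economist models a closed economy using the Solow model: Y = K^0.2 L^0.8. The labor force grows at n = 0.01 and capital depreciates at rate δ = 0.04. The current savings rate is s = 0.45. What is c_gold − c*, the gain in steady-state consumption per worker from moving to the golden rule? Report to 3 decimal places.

The effective depreciation rate is n + δ = 0.01 + 0.04 = 0.05.
Current steady state (s = 0.45): k* = (0.45/0.05)^(1/0.8) ≈ 15.5885, y* = 15.5885^0.2 ≈ 1.7321, c* = (1−0.45)·1.7321 ≈ 0.9526.
At the golden rule the marginal product of capital equals n+δ: 0.2·k^(0.2−1) = 0.05. Solving, k_gold = (0.2/0.05)^(1/0.8) ≈ 5.6569.
y_gold = 5.6569^0.2 ≈ 1.4142, c_gold = y_gold − 0.05·k_gold ≈ 1.1314.
Gain: Δc = 1.1314 − 0.9526 ≈ 0.1787.

Δc ≈ 0.179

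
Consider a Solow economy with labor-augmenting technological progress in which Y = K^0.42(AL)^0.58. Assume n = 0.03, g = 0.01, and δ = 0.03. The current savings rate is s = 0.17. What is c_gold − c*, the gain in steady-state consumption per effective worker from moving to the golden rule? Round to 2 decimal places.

Break-even investment rate: n + g + δ = 0.03 + 0.01 + 0.03 = 0.07.
Current steady state (s = 0.17): k* = (0.17/0.07)^(1/0.58) ≈ 4.6174, y* = 4.6174^0.42 ≈ 1.9013, c* = (1−0.17)·1.9013 ≈ 1.5781.
At the golden rule the marginal product of capital equals n+g+δ: 0.42·k^(0.42−1) = 0.07. Solving, k_gold = (0.42/0.07)^(1/0.58) ≈ 21.9604.
y_gold = 21.9604^0.42 ≈ 3.6601, c_gold = y_gold − 0.07·k_gold ≈ 2.1228.
Gain: Δc = 2.1228 − 1.5781 ≈ 0.5448.

Δc ≈ 0.54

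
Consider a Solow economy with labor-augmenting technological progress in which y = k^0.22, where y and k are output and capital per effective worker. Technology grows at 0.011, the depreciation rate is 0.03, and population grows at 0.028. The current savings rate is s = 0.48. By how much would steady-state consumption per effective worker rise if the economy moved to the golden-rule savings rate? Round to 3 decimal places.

Δc ≈ 0.183

Capital per effective worker breaks even when investment replaces (n + g + δ)·k; here n + g + δ = 0.069.
Current steady state (s = 0.48): k* = (0.48/0.069)^(1/0.78) ≈ 12.0224, y* = 12.0224^0.22 ≈ 1.7282, c* = (1−0.48)·1.7282 ≈ 0.8987.
Golden rule sets MPK = n+g+δ: 0.22·k^(0.22−1) = 0.069, so k_gold = (0.22/0.069)^(1/0.78) ≈ 4.4219.
y_gold = 4.4219^0.22 ≈ 1.3869, c_gold = y_gold − 0.069·k_gold ≈ 1.0818.
Gain: Δc = 1.0818 − 0.8987 ≈ 0.1831.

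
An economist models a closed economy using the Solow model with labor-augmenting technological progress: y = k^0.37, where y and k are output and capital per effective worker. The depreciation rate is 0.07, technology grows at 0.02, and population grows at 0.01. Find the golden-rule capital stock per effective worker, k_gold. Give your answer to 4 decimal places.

n + g + δ = 0.01 + 0.02 + 0.07 = 0.1.
Setting f'(k) = n+g+δ gives 0.37·k^(0.37−1) = 0.1, hence k_gold = (0.37/0.1)^(1/0.63) ≈ 7.9782.

k_gold ≈ 7.9782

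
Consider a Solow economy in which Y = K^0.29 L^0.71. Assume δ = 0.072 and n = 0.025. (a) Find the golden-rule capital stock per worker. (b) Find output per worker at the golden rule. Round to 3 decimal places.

(a) k_gold ≈ 4.676; (b) y_gold ≈ 1.564

n + δ = 0.025 + 0.072 = 0.097.
Maximizing c = f(k) − (n+δ)·k gives f'(k) = n+δ, i.e. 0.29·k^(0.29−1) = 0.097, so k_gold = (0.29/0.097)^(1/0.71) ≈ 4.6762.
y_gold = 4.6762^0.29 ≈ 1.5641.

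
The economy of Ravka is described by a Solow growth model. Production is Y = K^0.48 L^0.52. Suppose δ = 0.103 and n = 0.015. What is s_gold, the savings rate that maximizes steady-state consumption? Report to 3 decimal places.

Capital per worker breaks even when investment replaces (n + δ)·k; here n + δ = 0.118.
At the golden rule MPK = n+δ, and in any Cobb-Douglas steady state s = (n+δ)·k/y = MPK·k/y = capital's share 0.48.

s_gold = 0.480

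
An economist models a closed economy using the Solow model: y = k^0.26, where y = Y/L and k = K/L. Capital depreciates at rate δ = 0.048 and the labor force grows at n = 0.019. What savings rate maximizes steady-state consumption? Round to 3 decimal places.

s_gold = 0.260

Capital per worker breaks even when investment replaces (n + δ)·k; here n + δ = 0.067.
At the golden rule MPK = n+δ, and in any Cobb-Douglas steady state s = (n+δ)·k/y = MPK·k/y = capital's share 0.26.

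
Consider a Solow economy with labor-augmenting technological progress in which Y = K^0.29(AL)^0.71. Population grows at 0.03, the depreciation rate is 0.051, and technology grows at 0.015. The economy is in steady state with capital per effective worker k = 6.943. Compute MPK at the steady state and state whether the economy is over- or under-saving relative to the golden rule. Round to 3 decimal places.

over-saving; MPK ≈ 0.073

n + g + δ = 0.03 + 0.015 + 0.051 = 0.096.
MPK = 0.29·k^(0.29−1) = 0.29·6.943^(-0.71) ≈ 0.0733.
MPK < 0.096, so the economy is dynamically inefficient (over-saving).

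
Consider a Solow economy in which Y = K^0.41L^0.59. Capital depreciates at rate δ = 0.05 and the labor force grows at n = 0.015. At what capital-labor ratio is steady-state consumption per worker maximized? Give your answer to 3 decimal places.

k_gold ≈ 22.684

Break-even investment rate: n + δ = 0.015 + 0.05 = 0.065.
Maximizing c = f(k) − (n+δ)·k gives f'(k) = n+δ, i.e. 0.41·k^(0.41−1) = 0.065, so k_gold = (0.41/0.065)^(1/0.59) ≈ 22.6836.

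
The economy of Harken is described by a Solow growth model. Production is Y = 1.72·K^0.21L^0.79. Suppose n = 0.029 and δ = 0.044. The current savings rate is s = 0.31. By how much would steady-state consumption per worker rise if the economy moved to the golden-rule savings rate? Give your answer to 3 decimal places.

Capital per worker breaks even when investment replaces (n + δ)·k; here n + δ = 0.073.
Current steady state (s = 0.31): k* = (0.31·1.72/0.073)^(1/0.79) ≈ 12.3915, y* = 1.72·12.3915^0.21 ≈ 2.9180, c* = (1−0.31)·2.9180 ≈ 2.0134.
At the golden rule the marginal product of capital equals n+δ: 0.21·1.72·k^(0.21−1) = 0.073. Solving, k_gold = (0.21·1.72/0.073)^(1/0.79) ≈ 7.5687.
y_gold = 1.72·7.5687^0.21 ≈ 2.6310, c_gold = y_gold − 0.073·k_gold ≈ 2.0785.
Gain: Δc = 2.0785 − 2.0134 ≈ 0.0651.

Δc ≈ 0.065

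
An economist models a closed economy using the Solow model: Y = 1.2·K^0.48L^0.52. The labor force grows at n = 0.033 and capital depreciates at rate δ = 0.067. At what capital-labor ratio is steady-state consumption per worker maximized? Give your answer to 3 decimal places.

k_gold ≈ 28.997

The effective depreciation rate is n + δ = 0.033 + 0.067 = 0.1.
At the golden rule the marginal product of capital equals n+δ: 0.48·1.2·k^(0.48−1) = 0.1. Solving, k_gold = (0.48·1.2/0.1)^(1/0.52) ≈ 28.9969.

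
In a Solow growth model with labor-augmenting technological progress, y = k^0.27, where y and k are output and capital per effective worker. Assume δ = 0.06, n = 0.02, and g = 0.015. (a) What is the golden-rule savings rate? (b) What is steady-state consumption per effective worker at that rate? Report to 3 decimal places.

(a) s_gold = 0.270; (b) c_gold ≈ 1.074

n + g + δ = 0.02 + 0.015 + 0.06 = 0.095.
For Cobb-Douglas, s_gold equals capital's share: s_gold = 0.27.
Maximizing c = f(k) − (n+g+δ)·k gives f'(k) = n+g+δ, i.e. 0.27·k^(0.27−1) = 0.095, so k_gold = (0.27/0.095)^(1/0.73) ≈ 4.1824.
y_gold = 4.1824^0.27 ≈ 1.4716; c_gold = (1−0.27)·y_gold ≈ 1.0743.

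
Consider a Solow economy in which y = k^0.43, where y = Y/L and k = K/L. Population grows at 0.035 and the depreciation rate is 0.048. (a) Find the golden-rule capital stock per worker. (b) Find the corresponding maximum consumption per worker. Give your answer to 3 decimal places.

The effective depreciation rate is n + δ = 0.035 + 0.048 = 0.083.
Maximizing c = f(k) − (n+δ)·k gives f'(k) = n+δ, i.e. 0.43·k^(0.43−1) = 0.083, so k_gold = (0.43/0.083)^(1/0.57) ≈ 17.9191.
y_gold = 17.9191^0.43 ≈ 3.4588; c_gold = y_gold − 0.083·k_gold ≈ 1.9715.

(a) k_gold ≈ 17.919; (b) c_gold ≈ 1.972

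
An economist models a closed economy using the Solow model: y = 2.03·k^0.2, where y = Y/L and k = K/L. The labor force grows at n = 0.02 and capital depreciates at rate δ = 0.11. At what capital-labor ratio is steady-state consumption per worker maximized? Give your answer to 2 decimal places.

k_gold ≈ 4.15

The effective depreciation rate is n + δ = 0.02 + 0.11 = 0.13.
At the golden rule the marginal product of capital equals n+δ: 0.2·2.03·k^(0.2−1) = 0.13. Solving, k_gold = (0.2·2.03/0.13)^(1/0.8) ≈ 4.1517.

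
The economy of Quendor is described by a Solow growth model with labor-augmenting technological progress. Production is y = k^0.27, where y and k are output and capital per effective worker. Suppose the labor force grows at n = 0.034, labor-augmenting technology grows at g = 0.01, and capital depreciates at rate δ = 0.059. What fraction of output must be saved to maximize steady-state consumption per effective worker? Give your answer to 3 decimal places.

s_gold = 0.270

The effective depreciation rate is n + g + δ = 0.034 + 0.01 + 0.059 = 0.103.
At the golden rule MPK = n+g+δ, and in any Cobb-Douglas steady state s = (n+g+δ)·k/y = MPK·k/y = capital's share 0.27.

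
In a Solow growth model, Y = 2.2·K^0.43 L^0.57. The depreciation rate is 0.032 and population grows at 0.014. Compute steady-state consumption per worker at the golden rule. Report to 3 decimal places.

The effective depreciation rate is n + δ = 0.014 + 0.032 = 0.046.
At the golden rule the marginal product of capital equals n+δ: 0.43·2.2·k^(0.43−1) = 0.046. Solving, k_gold = (0.43·2.2/0.046)^(1/0.57) ≈ 201.2531.
y_gold = 2.2·201.2531^0.43 ≈ 21.5294.
c_gold = y_gold − (n+δ)·k_gold = 21.5294 − 0.046·201.2531 ≈ 12.2718.

c_gold ≈ 12.272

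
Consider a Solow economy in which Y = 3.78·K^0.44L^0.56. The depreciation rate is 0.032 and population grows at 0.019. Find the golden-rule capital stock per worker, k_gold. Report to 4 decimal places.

k_gold ≈ 504.0274

The effective depreciation rate is n + δ = 0.019 + 0.032 = 0.051.
At the golden rule the marginal product of capital equals n+δ: 0.44·3.78·k^(0.44−1) = 0.051. Solving, k_gold = (0.44·3.78/0.051)^(1/0.56) ≈ 504.0274.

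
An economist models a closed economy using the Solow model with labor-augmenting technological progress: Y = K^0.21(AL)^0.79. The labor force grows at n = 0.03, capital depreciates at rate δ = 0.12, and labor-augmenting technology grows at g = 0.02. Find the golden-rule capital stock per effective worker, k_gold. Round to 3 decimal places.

k_gold ≈ 1.307

Capital per effective worker breaks even when investment replaces (n + g + δ)·k; here n + g + δ = 0.17.
Maximizing c = f(k) − (n+g+δ)·k gives f'(k) = n+g+δ, i.e. 0.21·k^(0.21−1) = 0.17, so k_gold = (0.21/0.17)^(1/0.79) ≈ 1.3067.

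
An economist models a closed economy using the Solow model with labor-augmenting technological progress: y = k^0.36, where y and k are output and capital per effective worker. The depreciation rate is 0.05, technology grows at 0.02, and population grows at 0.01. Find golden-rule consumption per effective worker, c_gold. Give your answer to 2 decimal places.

c_gold ≈ 1.49

Break-even investment rate: n + g + δ = 0.01 + 0.02 + 0.05 = 0.08.
Setting f'(k) = n+g+δ gives 0.36·k^(0.36−1) = 0.08, hence k_gold = (0.36/0.08)^(1/0.64) ≈ 10.4868.
y_gold = 10.4868^0.36 ≈ 2.3304.
c_gold = y_gold − (n+g+δ)·k_gold = 2.3304 − 0.08·10.4868 ≈ 1.4915.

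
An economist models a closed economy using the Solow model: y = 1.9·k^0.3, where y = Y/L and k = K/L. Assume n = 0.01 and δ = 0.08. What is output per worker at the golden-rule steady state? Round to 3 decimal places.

y_gold ≈ 4.191

n + δ = 0.01 + 0.08 = 0.09.
Golden rule sets MPK = n+δ: 0.3·1.9·k^(0.3−1) = 0.09, so k_gold = (0.3·1.9/0.09)^(1/0.7) ≈ 13.9698.
Output: y_gold = 1.9·k_gold^0.3 = 1.9·13.9698^0.3 ≈ 4.1909.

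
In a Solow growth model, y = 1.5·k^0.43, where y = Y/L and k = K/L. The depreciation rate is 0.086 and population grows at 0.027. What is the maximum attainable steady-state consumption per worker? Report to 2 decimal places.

Break-even investment rate: n + δ = 0.027 + 0.086 = 0.113.
At the golden rule the marginal product of capital equals n+δ: 0.43·1.5·k^(0.43−1) = 0.113. Solving, k_gold = (0.43·1.5/0.113)^(1/0.57) ≈ 21.2403.
y_gold = 1.5·21.2403^0.43 ≈ 5.5817.
c_gold = y_gold − (n+δ)·k_gold = 5.5817 − 0.113·21.2403 ≈ 3.1816.

c_gold ≈ 3.18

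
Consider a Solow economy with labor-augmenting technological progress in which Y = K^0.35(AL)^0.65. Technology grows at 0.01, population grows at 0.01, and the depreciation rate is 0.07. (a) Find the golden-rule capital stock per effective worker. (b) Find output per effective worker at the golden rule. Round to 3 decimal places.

(a) k_gold ≈ 8.080; (b) y_gold ≈ 2.078

Break-even investment rate: n + g + δ = 0.01 + 0.01 + 0.07 = 0.09.
Setting f'(k) = n+g+δ gives 0.35·k^(0.35−1) = 0.09, hence k_gold = (0.35/0.09)^(1/0.65) ≈ 8.0802.
y_gold = 8.0802^0.35 ≈ 2.0778.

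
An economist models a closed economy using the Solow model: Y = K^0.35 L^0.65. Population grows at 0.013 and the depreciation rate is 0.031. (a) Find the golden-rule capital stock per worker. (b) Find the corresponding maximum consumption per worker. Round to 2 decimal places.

n + δ = 0.013 + 0.031 = 0.044.
Golden rule sets MPK = n+δ: 0.35·k^(0.35−1) = 0.044, so k_gold = (0.35/0.044)^(1/0.65) ≈ 24.2975.
y_gold = 24.2975^0.35 ≈ 3.0545; c_gold = y_gold − 0.044·k_gold ≈ 1.9855.

(a) k_gold ≈ 24.30; (b) c_gold ≈ 1.99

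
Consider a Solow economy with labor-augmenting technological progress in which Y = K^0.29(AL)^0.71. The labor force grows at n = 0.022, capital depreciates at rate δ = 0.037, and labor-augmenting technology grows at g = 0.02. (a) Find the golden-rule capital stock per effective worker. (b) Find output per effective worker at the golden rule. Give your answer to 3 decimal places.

(a) k_gold ≈ 6.244; (b) y_gold ≈ 1.701

Break-even investment rate: n + g + δ = 0.022 + 0.02 + 0.037 = 0.079.
Golden rule sets MPK = n+g+δ: 0.29·k^(0.29−1) = 0.079, so k_gold = (0.29/0.079)^(1/0.71) ≈ 6.2438.
y_gold = 6.2438^0.29 ≈ 1.7009.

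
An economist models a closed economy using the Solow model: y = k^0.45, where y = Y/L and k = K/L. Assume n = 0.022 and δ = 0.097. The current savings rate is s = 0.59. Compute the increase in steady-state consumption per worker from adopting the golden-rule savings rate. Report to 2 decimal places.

Δc ≈ 0.11

n + δ = 0.022 + 0.097 = 0.119.
Current steady state (s = 0.59): k* = (0.59/0.119)^(1/0.55) ≈ 18.3735, y* = 18.3735^0.45 ≈ 3.7058, c* = (1−0.59)·3.7058 ≈ 1.5194.
Maximizing c = f(k) − (n+δ)·k gives f'(k) = n+δ, i.e. 0.45·k^(0.45−1) = 0.119, so k_gold = (0.45/0.119)^(1/0.55) ≈ 11.2280.
y_gold = 11.2280^0.45 ≈ 2.9692, c_gold = y_gold − 0.119·k_gold ≈ 1.6330.
Gain: Δc = 1.6330 − 1.5194 ≈ 0.1137.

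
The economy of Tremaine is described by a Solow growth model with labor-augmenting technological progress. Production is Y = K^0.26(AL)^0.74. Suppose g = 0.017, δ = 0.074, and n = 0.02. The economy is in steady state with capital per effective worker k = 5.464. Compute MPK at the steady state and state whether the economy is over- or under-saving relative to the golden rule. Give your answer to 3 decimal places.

The effective depreciation rate is n + g + δ = 0.02 + 0.017 + 0.074 = 0.111.
MPK = 0.26·k^(0.26−1) = 0.26·5.464^(-0.74) ≈ 0.0740.
MPK < 0.111, so the economy is dynamically inefficient (over-saving).

over-saving; MPK ≈ 0.074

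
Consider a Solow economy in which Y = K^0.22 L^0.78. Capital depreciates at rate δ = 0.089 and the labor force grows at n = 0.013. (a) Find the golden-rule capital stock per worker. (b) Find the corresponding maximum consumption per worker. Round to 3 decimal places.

(a) k_gold ≈ 2.679; (b) c_gold ≈ 0.969

The effective depreciation rate is n + δ = 0.013 + 0.089 = 0.102.
Maximizing c = f(k) − (n+δ)·k gives f'(k) = n+δ, i.e. 0.22·k^(0.22−1) = 0.102, so k_gold = (0.22/0.102)^(1/0.78) ≈ 2.6790.
y_gold = 2.6790^0.22 ≈ 1.2421; c_gold = y_gold − 0.102·k_gold ≈ 0.9688.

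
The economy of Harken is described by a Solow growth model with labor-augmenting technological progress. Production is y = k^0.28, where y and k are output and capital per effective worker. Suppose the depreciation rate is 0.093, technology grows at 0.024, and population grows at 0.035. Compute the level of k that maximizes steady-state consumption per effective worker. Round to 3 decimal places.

k_gold ≈ 2.336

The effective depreciation rate is n + g + δ = 0.035 + 0.024 + 0.093 = 0.152.
Golden rule sets MPK = n+g+δ: 0.28·k^(0.28−1) = 0.152, so k_gold = (0.28/0.152)^(1/0.72) ≈ 2.3361.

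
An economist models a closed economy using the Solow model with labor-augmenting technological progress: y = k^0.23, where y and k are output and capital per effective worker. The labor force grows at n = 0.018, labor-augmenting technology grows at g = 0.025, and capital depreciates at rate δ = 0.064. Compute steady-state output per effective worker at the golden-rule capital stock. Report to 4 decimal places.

y_gold ≈ 1.2568

Break-even investment rate: n + g + δ = 0.018 + 0.025 + 0.064 = 0.107.
At the golden rule the marginal product of capital equals n+g+δ: 0.23·k^(0.23−1) = 0.107. Solving, k_gold = (0.23/0.107)^(1/0.77) ≈ 2.7016.
Output: y_gold = k_gold^0.23 = 2.7016^0.23 ≈ 1.2568.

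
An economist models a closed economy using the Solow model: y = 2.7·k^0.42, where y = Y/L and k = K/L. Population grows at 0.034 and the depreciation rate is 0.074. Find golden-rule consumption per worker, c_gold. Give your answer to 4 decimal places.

c_gold ≈ 8.5955

Capital per worker breaks even when investment replaces (n + δ)·k; here n + δ = 0.108.
Golden rule sets MPK = n+δ: 0.42·2.7·k^(0.42−1) = 0.108, so k_gold = (0.42·2.7/0.108)^(1/0.58) ≈ 57.6330.
y_gold = 2.7·57.6330^0.42 ≈ 14.8199.
c_gold = y_gold − (n+δ)·k_gold = 14.8199 − 0.108·57.6330 ≈ 8.5955.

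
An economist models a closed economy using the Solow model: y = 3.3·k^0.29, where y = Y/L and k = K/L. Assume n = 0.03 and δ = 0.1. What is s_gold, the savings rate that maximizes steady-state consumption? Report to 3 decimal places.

Break-even investment rate: n + δ = 0.03 + 0.1 = 0.13.
At the golden rule MPK = n+δ, and in any Cobb-Douglas steady state s = (n+δ)·k/y = MPK·k/y = capital's share 0.29.

s_gold = 0.290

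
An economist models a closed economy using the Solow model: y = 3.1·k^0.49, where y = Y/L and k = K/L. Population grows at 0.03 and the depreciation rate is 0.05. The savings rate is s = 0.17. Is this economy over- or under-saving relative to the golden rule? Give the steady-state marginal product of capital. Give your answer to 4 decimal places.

under-saving; MPK ≈ 0.2306

Capital per worker breaks even when investment replaces (n + δ)·k; here n + δ = 0.08.
Steady-state k*: s·A·k^0.49 = 0.08·k gives k* = (0.17·3.1/0.08)^(1/0.51) ≈ 40.3027.
MPK = 0.49·3.1·40.3027^(-0.51) ≈ 0.2306.
MPK > n+δ = 0.08, so the economy is dynamically efficient (under-saving).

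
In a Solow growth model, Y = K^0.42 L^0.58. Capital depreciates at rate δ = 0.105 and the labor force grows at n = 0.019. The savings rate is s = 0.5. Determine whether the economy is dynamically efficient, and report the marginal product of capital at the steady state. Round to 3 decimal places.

dynamically inefficient; MPK ≈ 0.104

Capital per worker breaks even when investment replaces (n + δ)·k; here n + δ = 0.124.
Steady-state k*: s·k^0.42 = 0.124·k gives k* = (0.5/0.124)^(1/0.58) ≈ 11.0675.
MPK = 0.42·11.0675^(-0.58) ≈ 0.1042.
MPK < n+δ = 0.124, so the economy is dynamically inefficient (over-saving).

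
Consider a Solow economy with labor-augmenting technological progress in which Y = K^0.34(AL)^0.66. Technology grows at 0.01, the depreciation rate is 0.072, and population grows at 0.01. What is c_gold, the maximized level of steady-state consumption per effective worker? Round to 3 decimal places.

c_gold ≈ 1.294

Capital per effective worker breaks even when investment replaces (n + g + δ)·k; here n + g + δ = 0.092.
Golden rule sets MPK = n+g+δ: 0.34·k^(0.34−1) = 0.092, so k_gold = (0.34/0.092)^(1/0.66) ≈ 7.2467.
y_gold = 7.2467^0.34 ≈ 1.9609.
c_gold = y_gold − (n+g+δ)·k_gold = 1.9609 − 0.092·7.2467 ≈ 1.2942.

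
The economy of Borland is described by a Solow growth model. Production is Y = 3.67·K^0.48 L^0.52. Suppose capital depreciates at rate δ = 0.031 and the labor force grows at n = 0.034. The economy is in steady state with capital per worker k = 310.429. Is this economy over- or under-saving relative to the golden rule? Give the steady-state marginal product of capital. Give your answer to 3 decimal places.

under-saving; MPK ≈ 0.089

Break-even investment rate: n + δ = 0.034 + 0.031 = 0.065.
MPK = 0.48·3.67·k^(0.48−1) = 0.48·3.67·310.429^(-0.52) ≈ 0.0891.
MPK > 0.065, so the economy is dynamically efficient (under-saving).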